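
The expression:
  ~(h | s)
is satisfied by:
  {h: False, s: False}


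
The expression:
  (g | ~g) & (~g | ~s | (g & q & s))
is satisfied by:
  {q: True, s: False, g: False}
  {s: False, g: False, q: False}
  {g: True, q: True, s: False}
  {g: True, s: False, q: False}
  {q: True, s: True, g: False}
  {s: True, q: False, g: False}
  {g: True, s: True, q: True}


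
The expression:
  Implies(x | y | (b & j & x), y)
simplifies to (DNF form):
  y | ~x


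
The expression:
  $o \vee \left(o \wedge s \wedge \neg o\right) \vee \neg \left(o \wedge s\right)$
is always true.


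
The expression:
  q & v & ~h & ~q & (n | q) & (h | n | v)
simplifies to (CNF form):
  False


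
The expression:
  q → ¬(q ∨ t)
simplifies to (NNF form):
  ¬q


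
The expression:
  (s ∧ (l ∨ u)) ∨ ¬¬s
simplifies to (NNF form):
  s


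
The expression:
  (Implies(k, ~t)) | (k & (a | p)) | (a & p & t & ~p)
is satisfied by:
  {a: True, p: True, k: False, t: False}
  {a: True, k: False, t: False, p: False}
  {p: True, k: False, t: False, a: False}
  {p: False, k: False, t: False, a: False}
  {a: True, t: True, p: True, k: False}
  {a: True, t: True, p: False, k: False}
  {t: True, p: True, a: False, k: False}
  {t: True, a: False, k: False, p: False}
  {p: True, a: True, k: True, t: False}
  {a: True, k: True, p: False, t: False}
  {p: True, k: True, a: False, t: False}
  {k: True, a: False, t: False, p: False}
  {a: True, t: True, k: True, p: True}
  {a: True, t: True, k: True, p: False}
  {t: True, k: True, p: True, a: False}


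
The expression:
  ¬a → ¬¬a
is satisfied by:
  {a: True}


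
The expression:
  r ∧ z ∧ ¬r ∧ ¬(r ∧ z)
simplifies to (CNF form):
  False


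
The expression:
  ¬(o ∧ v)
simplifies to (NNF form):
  ¬o ∨ ¬v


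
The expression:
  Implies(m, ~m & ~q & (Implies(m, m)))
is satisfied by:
  {m: False}


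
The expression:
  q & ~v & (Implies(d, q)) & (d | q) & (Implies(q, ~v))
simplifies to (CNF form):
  q & ~v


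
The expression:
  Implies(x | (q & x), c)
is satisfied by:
  {c: True, x: False}
  {x: False, c: False}
  {x: True, c: True}


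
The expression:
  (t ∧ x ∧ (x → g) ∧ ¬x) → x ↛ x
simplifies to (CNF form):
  True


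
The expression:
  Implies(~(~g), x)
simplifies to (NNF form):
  x | ~g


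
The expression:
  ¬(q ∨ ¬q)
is never true.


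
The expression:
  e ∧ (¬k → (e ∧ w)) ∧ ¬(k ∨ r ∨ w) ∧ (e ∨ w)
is never true.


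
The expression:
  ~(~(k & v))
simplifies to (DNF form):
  k & v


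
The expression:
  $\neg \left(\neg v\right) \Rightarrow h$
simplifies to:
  $h \vee \neg v$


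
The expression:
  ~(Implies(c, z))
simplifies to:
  c & ~z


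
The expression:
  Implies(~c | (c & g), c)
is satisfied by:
  {c: True}


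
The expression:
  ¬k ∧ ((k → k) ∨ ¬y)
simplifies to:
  ¬k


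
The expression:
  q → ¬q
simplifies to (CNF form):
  ¬q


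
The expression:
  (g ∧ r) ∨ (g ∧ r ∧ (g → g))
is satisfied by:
  {r: True, g: True}


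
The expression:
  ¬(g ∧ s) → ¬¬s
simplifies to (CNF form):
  s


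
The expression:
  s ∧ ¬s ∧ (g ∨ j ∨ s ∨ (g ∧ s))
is never true.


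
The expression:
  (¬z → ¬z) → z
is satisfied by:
  {z: True}


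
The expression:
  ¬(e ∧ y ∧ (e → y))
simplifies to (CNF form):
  ¬e ∨ ¬y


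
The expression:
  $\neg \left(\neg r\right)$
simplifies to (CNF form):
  $r$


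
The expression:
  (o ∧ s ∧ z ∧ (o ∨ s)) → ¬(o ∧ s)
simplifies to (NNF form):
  ¬o ∨ ¬s ∨ ¬z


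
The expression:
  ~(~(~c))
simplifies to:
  ~c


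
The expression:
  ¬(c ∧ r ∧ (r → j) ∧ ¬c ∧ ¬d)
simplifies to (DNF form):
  True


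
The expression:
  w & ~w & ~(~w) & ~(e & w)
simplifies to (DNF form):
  False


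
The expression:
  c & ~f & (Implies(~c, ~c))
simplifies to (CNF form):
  c & ~f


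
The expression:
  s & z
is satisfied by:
  {z: True, s: True}


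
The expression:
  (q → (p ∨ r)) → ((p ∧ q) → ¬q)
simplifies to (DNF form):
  ¬p ∨ ¬q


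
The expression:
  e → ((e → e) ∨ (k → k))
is always true.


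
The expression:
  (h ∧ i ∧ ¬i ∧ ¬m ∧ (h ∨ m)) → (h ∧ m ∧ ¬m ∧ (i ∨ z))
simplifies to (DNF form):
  True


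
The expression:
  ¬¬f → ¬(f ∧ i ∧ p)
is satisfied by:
  {p: False, i: False, f: False}
  {f: True, p: False, i: False}
  {i: True, p: False, f: False}
  {f: True, i: True, p: False}
  {p: True, f: False, i: False}
  {f: True, p: True, i: False}
  {i: True, p: True, f: False}


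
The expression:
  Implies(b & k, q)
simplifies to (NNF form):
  q | ~b | ~k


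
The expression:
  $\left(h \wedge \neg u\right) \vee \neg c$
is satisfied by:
  {h: True, u: False, c: False}
  {u: False, c: False, h: False}
  {h: True, u: True, c: False}
  {u: True, h: False, c: False}
  {c: True, h: True, u: False}


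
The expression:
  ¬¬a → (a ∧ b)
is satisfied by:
  {b: True, a: False}
  {a: False, b: False}
  {a: True, b: True}


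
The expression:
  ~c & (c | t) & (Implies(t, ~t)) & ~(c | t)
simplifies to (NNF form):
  False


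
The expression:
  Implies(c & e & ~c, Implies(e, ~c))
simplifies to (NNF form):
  True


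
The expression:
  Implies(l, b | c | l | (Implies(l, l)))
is always true.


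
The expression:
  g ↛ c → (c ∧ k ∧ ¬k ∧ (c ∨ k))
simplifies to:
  c ∨ ¬g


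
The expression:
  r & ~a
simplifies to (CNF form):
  r & ~a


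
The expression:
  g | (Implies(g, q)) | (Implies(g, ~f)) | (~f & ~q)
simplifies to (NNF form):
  True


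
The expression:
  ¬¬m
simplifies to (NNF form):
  m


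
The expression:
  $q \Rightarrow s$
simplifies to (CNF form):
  $s \vee \neg q$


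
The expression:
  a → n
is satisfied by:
  {n: True, a: False}
  {a: False, n: False}
  {a: True, n: True}


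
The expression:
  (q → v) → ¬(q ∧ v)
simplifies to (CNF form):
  ¬q ∨ ¬v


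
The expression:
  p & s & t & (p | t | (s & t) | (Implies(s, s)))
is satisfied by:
  {t: True, p: True, s: True}


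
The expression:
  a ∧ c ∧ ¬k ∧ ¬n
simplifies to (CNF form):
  a ∧ c ∧ ¬k ∧ ¬n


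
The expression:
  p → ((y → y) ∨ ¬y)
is always true.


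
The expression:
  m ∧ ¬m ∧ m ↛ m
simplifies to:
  False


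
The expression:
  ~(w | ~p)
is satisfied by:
  {p: True, w: False}


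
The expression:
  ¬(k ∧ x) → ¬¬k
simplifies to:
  k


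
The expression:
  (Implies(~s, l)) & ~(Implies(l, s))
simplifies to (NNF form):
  l & ~s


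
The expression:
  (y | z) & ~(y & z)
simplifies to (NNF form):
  (y & ~z) | (z & ~y)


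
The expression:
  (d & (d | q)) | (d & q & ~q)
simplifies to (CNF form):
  d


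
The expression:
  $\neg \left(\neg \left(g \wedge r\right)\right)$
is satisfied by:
  {r: True, g: True}


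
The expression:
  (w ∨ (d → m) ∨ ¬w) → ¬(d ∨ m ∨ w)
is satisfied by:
  {d: False, w: False, m: False}


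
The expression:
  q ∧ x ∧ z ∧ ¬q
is never true.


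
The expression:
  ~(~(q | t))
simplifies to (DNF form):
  q | t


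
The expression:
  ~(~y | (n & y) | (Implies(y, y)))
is never true.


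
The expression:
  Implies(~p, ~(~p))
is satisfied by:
  {p: True}


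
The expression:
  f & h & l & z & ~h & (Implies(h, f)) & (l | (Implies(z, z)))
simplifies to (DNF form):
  False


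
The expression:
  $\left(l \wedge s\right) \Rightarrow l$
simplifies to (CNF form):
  $\text{True}$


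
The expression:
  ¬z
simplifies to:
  ¬z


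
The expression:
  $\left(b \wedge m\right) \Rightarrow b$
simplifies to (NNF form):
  $\text{True}$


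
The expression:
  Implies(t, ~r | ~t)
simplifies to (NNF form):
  ~r | ~t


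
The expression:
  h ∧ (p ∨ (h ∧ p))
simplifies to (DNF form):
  h ∧ p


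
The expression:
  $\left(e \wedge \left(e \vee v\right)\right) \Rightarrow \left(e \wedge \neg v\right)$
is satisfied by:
  {v: False, e: False}
  {e: True, v: False}
  {v: True, e: False}


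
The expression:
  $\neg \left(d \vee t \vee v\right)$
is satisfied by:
  {d: False, v: False, t: False}


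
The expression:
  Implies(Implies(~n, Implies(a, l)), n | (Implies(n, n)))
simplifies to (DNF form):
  True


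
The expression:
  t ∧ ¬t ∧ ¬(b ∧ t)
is never true.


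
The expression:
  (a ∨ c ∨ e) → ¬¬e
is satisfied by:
  {e: True, a: False, c: False}
  {e: True, c: True, a: False}
  {e: True, a: True, c: False}
  {e: True, c: True, a: True}
  {c: False, a: False, e: False}


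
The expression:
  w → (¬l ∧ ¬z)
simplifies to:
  (¬l ∧ ¬z) ∨ ¬w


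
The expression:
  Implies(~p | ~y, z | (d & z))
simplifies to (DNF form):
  z | (p & y)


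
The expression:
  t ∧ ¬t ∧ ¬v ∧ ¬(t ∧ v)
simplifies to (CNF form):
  False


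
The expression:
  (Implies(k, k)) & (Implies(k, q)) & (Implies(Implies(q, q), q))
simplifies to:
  q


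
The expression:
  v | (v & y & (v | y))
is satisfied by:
  {v: True}


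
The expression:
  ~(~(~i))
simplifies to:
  ~i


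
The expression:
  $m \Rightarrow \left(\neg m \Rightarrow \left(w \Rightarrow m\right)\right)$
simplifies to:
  $\text{True}$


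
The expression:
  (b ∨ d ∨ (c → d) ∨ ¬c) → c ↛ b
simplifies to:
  c ∧ ¬b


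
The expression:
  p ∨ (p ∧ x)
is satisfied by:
  {p: True}


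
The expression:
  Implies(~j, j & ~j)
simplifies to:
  j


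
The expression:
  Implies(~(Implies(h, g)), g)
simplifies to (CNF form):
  g | ~h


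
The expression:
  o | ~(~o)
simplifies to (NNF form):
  o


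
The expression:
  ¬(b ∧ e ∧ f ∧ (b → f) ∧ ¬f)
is always true.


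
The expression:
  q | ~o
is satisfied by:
  {q: True, o: False}
  {o: False, q: False}
  {o: True, q: True}


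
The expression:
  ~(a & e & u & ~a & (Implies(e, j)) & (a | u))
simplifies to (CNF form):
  True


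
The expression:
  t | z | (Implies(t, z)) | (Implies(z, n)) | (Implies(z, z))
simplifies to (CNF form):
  True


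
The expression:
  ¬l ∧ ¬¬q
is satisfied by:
  {q: True, l: False}


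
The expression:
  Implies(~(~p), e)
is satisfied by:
  {e: True, p: False}
  {p: False, e: False}
  {p: True, e: True}


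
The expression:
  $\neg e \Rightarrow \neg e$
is always true.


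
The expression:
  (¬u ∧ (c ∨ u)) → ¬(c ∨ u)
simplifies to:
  u ∨ ¬c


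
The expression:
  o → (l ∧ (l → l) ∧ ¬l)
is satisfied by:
  {o: False}


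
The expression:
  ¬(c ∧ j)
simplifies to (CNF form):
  ¬c ∨ ¬j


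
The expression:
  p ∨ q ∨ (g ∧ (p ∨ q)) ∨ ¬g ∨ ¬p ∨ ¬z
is always true.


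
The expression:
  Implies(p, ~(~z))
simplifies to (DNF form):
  z | ~p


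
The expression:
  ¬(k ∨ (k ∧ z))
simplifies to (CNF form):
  ¬k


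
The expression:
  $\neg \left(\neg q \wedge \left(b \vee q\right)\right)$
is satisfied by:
  {q: True, b: False}
  {b: False, q: False}
  {b: True, q: True}


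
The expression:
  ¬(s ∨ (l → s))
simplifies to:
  l ∧ ¬s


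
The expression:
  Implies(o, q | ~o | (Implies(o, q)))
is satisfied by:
  {q: True, o: False}
  {o: False, q: False}
  {o: True, q: True}


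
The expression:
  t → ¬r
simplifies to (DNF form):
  ¬r ∨ ¬t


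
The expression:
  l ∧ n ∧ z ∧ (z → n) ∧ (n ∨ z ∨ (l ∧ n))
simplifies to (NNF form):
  l ∧ n ∧ z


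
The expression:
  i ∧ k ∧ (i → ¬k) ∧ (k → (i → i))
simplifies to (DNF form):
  False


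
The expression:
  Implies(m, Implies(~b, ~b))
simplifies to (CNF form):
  True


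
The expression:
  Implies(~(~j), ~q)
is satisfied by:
  {q: False, j: False}
  {j: True, q: False}
  {q: True, j: False}


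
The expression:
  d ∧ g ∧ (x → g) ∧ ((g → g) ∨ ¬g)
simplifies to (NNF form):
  d ∧ g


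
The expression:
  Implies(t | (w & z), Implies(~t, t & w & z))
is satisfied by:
  {t: True, w: False, z: False}
  {w: False, z: False, t: False}
  {t: True, z: True, w: False}
  {z: True, w: False, t: False}
  {t: True, w: True, z: False}
  {w: True, t: False, z: False}
  {t: True, z: True, w: True}


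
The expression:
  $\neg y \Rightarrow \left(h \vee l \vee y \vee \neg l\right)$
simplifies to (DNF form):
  $\text{True}$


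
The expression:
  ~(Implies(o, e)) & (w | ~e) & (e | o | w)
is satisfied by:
  {o: True, e: False}


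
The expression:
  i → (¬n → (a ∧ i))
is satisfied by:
  {a: True, n: True, i: False}
  {a: True, i: False, n: False}
  {n: True, i: False, a: False}
  {n: False, i: False, a: False}
  {a: True, n: True, i: True}
  {a: True, i: True, n: False}
  {n: True, i: True, a: False}


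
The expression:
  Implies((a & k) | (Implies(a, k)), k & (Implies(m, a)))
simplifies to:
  a | (k & ~m)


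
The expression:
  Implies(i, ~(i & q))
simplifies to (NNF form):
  ~i | ~q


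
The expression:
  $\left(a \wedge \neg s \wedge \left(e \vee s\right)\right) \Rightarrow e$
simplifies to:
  $\text{True}$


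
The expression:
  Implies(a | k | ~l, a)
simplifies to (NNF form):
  a | (l & ~k)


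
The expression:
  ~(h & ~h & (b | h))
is always true.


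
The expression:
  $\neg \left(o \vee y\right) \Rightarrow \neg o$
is always true.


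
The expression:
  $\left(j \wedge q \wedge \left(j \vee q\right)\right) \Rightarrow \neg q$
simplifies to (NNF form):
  $\neg j \vee \neg q$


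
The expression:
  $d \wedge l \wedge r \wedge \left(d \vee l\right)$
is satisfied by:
  {r: True, d: True, l: True}


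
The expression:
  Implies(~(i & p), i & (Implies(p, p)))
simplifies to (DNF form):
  i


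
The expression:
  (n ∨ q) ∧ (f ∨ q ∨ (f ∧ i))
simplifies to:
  q ∨ (f ∧ n)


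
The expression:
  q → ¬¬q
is always true.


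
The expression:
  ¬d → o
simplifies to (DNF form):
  d ∨ o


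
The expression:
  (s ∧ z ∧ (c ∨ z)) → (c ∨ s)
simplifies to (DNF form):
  True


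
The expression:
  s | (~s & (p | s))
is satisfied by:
  {p: True, s: True}
  {p: True, s: False}
  {s: True, p: False}


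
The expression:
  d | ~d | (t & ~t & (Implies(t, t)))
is always true.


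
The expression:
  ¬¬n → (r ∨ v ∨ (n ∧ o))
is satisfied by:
  {r: True, o: True, v: True, n: False}
  {r: True, o: True, v: False, n: False}
  {r: True, v: True, o: False, n: False}
  {r: True, v: False, o: False, n: False}
  {o: True, v: True, r: False, n: False}
  {o: True, r: False, v: False, n: False}
  {o: False, v: True, r: False, n: False}
  {o: False, r: False, v: False, n: False}
  {r: True, n: True, o: True, v: True}
  {r: True, n: True, o: True, v: False}
  {r: True, n: True, v: True, o: False}
  {r: True, n: True, v: False, o: False}
  {n: True, o: True, v: True, r: False}
  {n: True, o: True, v: False, r: False}
  {n: True, v: True, o: False, r: False}


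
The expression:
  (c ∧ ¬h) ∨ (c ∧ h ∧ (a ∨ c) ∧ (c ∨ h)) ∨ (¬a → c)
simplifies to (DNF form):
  a ∨ c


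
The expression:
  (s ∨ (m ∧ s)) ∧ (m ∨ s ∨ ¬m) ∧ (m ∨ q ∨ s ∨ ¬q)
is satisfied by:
  {s: True}


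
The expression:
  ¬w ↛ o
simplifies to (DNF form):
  o ∨ ¬w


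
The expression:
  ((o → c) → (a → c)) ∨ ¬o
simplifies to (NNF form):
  True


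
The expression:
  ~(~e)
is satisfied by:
  {e: True}


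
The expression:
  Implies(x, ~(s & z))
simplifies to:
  ~s | ~x | ~z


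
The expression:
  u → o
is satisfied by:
  {o: True, u: False}
  {u: False, o: False}
  {u: True, o: True}


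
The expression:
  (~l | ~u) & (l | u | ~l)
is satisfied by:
  {l: False, u: False}
  {u: True, l: False}
  {l: True, u: False}


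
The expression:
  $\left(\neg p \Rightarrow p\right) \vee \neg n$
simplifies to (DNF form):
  $p \vee \neg n$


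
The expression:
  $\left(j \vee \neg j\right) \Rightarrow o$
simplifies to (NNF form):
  $o$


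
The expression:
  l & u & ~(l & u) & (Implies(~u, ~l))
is never true.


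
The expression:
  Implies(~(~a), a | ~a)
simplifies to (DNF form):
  True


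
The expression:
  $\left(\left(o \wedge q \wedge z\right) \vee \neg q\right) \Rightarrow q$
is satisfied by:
  {q: True}


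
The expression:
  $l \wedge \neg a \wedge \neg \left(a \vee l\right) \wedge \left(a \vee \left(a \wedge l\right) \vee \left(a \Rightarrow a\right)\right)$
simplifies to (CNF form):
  $\text{False}$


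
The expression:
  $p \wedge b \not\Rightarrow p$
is never true.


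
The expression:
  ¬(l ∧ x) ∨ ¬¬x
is always true.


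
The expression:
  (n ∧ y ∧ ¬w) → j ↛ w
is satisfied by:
  {w: True, j: True, y: False, n: False}
  {w: True, j: False, y: False, n: False}
  {j: True, n: False, w: False, y: False}
  {n: False, j: False, w: False, y: False}
  {n: True, w: True, j: True, y: False}
  {n: True, w: True, j: False, y: False}
  {n: True, j: True, w: False, y: False}
  {n: True, j: False, w: False, y: False}
  {y: True, w: True, j: True, n: False}
  {y: True, w: True, j: False, n: False}
  {y: True, j: True, w: False, n: False}
  {y: True, j: False, w: False, n: False}
  {n: True, y: True, w: True, j: True}
  {n: True, y: True, w: True, j: False}
  {n: True, y: True, j: True, w: False}


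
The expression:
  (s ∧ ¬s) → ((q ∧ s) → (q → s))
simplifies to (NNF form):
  True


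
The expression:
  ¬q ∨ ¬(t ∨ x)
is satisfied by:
  {x: False, q: False, t: False}
  {t: True, x: False, q: False}
  {x: True, t: False, q: False}
  {t: True, x: True, q: False}
  {q: True, t: False, x: False}


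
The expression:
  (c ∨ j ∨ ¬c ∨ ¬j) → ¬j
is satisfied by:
  {j: False}


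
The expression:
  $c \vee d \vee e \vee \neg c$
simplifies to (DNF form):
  $\text{True}$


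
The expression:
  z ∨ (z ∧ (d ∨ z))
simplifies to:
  z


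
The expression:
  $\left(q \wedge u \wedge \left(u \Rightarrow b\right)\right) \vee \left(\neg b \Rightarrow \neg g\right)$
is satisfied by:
  {b: True, g: False}
  {g: False, b: False}
  {g: True, b: True}


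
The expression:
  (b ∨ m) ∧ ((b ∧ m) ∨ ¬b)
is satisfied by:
  {m: True}


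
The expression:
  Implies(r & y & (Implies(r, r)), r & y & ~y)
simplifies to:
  ~r | ~y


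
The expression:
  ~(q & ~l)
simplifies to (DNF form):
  l | ~q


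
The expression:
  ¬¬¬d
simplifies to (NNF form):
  ¬d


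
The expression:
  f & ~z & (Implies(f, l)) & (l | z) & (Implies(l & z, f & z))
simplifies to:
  f & l & ~z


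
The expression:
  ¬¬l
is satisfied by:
  {l: True}


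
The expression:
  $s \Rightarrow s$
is always true.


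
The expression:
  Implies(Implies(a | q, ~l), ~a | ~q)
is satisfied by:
  {l: True, a: False, q: False}
  {l: False, a: False, q: False}
  {q: True, l: True, a: False}
  {q: True, l: False, a: False}
  {a: True, l: True, q: False}
  {a: True, l: False, q: False}
  {a: True, q: True, l: True}


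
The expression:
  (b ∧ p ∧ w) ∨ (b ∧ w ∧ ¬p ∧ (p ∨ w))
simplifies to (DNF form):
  b ∧ w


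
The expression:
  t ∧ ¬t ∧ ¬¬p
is never true.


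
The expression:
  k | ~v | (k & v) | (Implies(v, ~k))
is always true.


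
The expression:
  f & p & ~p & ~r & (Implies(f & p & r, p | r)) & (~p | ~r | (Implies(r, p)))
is never true.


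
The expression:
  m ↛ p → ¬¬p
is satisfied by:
  {p: True, m: False}
  {m: False, p: False}
  {m: True, p: True}


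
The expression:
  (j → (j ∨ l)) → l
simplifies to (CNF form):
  l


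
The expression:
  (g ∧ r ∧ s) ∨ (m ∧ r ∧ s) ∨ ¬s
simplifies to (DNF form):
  (g ∧ r) ∨ (m ∧ r) ∨ ¬s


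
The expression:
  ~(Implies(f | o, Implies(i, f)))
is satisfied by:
  {i: True, o: True, f: False}


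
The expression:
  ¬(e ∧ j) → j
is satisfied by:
  {j: True}


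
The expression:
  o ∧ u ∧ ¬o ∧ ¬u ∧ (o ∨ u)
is never true.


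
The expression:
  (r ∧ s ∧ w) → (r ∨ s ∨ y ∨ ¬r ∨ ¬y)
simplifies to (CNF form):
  True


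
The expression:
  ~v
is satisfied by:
  {v: False}


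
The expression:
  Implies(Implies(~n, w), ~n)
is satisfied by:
  {n: False}


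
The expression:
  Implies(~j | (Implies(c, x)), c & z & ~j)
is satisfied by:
  {c: True, z: True, x: False, j: False}
  {c: True, j: True, z: True, x: False}
  {c: True, j: True, z: False, x: False}
  {c: True, x: True, z: True, j: False}


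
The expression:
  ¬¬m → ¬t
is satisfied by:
  {m: False, t: False}
  {t: True, m: False}
  {m: True, t: False}


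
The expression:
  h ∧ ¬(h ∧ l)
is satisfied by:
  {h: True, l: False}


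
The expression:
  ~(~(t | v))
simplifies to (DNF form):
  t | v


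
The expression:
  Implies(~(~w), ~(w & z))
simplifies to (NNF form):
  ~w | ~z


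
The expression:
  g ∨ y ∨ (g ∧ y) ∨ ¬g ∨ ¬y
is always true.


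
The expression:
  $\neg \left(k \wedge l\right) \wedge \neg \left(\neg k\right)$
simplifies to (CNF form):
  $k \wedge \neg l$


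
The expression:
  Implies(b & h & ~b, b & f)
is always true.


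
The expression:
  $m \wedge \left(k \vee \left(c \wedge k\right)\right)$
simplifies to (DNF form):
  $k \wedge m$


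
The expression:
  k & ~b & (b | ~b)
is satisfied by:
  {k: True, b: False}


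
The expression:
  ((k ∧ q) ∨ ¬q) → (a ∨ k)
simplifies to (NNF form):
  a ∨ k ∨ q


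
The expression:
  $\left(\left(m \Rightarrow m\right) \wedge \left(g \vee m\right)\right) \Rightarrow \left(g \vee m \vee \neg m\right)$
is always true.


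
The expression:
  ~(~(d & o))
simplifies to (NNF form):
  d & o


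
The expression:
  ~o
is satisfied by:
  {o: False}


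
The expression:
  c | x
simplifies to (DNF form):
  c | x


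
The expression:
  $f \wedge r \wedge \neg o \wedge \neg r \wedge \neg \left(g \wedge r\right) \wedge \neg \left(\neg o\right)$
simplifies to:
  $\text{False}$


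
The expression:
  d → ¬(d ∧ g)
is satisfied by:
  {g: False, d: False}
  {d: True, g: False}
  {g: True, d: False}


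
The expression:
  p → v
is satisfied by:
  {v: True, p: False}
  {p: False, v: False}
  {p: True, v: True}


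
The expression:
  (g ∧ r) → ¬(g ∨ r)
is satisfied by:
  {g: False, r: False}
  {r: True, g: False}
  {g: True, r: False}


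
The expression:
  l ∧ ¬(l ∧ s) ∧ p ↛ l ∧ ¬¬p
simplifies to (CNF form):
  False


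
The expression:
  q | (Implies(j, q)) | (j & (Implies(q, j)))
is always true.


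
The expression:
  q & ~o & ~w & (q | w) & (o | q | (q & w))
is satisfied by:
  {q: True, o: False, w: False}


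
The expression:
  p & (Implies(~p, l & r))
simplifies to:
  p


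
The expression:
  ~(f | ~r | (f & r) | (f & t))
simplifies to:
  r & ~f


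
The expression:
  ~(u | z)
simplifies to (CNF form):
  ~u & ~z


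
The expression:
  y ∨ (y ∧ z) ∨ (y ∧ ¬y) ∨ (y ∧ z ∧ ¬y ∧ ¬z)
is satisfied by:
  {y: True}


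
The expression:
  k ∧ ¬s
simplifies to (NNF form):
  k ∧ ¬s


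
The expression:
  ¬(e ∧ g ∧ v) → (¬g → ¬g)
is always true.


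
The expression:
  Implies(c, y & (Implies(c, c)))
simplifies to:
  y | ~c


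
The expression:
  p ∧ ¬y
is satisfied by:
  {p: True, y: False}


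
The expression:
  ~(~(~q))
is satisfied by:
  {q: False}


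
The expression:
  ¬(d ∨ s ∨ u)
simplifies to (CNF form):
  ¬d ∧ ¬s ∧ ¬u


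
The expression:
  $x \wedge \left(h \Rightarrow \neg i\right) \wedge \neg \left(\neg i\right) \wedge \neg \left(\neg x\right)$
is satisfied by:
  {i: True, x: True, h: False}


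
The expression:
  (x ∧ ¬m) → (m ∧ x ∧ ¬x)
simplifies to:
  m ∨ ¬x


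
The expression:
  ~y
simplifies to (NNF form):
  ~y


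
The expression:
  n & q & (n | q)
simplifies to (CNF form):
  n & q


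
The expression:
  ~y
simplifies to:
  ~y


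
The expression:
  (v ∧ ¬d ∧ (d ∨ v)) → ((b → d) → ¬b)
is always true.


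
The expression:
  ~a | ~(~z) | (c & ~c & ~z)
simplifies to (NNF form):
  z | ~a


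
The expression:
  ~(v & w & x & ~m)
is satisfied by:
  {m: True, w: False, v: False, x: False}
  {m: False, w: False, v: False, x: False}
  {x: True, m: True, w: False, v: False}
  {x: True, m: False, w: False, v: False}
  {m: True, v: True, x: False, w: False}
  {v: True, x: False, w: False, m: False}
  {x: True, v: True, m: True, w: False}
  {x: True, v: True, m: False, w: False}
  {m: True, w: True, x: False, v: False}
  {w: True, x: False, v: False, m: False}
  {m: True, x: True, w: True, v: False}
  {x: True, w: True, m: False, v: False}
  {m: True, v: True, w: True, x: False}
  {v: True, w: True, x: False, m: False}
  {x: True, v: True, w: True, m: True}


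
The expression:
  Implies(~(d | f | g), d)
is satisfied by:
  {d: True, g: True, f: True}
  {d: True, g: True, f: False}
  {d: True, f: True, g: False}
  {d: True, f: False, g: False}
  {g: True, f: True, d: False}
  {g: True, f: False, d: False}
  {f: True, g: False, d: False}


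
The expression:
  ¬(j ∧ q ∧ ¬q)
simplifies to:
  True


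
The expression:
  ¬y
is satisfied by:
  {y: False}


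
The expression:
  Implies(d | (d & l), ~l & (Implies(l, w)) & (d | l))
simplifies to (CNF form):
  ~d | ~l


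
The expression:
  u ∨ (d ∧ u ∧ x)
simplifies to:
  u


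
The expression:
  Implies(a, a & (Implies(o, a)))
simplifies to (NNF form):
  True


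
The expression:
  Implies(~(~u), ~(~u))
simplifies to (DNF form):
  True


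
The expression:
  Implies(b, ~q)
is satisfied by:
  {q: False, b: False}
  {b: True, q: False}
  {q: True, b: False}


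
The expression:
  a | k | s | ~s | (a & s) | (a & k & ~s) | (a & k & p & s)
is always true.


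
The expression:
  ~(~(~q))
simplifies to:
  ~q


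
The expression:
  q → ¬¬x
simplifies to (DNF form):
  x ∨ ¬q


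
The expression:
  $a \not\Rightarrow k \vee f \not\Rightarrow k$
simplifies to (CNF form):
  $\neg k \wedge \left(a \vee f\right)$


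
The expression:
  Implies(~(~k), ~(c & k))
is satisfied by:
  {k: False, c: False}
  {c: True, k: False}
  {k: True, c: False}


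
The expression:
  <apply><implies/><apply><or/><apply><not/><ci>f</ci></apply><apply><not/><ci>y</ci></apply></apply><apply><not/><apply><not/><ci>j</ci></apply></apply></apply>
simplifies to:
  <apply><or/><ci>j</ci><apply><and/><ci>f</ci><ci>y</ci></apply></apply>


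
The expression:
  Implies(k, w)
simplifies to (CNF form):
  w | ~k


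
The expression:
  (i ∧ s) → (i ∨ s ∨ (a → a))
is always true.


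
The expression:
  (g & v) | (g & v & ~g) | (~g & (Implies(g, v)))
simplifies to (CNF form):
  v | ~g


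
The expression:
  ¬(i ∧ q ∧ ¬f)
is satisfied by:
  {f: True, q: False, i: False}
  {f: False, q: False, i: False}
  {i: True, f: True, q: False}
  {i: True, f: False, q: False}
  {q: True, f: True, i: False}
  {q: True, f: False, i: False}
  {q: True, i: True, f: True}


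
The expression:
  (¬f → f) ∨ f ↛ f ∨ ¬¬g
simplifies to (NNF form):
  f ∨ g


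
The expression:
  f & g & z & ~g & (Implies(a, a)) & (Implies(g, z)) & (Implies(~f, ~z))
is never true.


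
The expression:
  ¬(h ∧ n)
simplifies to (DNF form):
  ¬h ∨ ¬n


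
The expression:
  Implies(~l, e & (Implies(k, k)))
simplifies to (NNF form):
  e | l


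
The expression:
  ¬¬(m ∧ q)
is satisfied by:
  {m: True, q: True}


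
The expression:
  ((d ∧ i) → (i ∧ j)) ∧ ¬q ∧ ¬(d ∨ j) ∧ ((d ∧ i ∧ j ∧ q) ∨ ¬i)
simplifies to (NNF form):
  ¬d ∧ ¬i ∧ ¬j ∧ ¬q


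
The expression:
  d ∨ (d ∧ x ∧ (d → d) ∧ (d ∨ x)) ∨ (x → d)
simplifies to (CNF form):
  d ∨ ¬x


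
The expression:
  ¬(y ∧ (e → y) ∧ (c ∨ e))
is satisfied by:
  {e: False, y: False, c: False}
  {c: True, e: False, y: False}
  {e: True, c: False, y: False}
  {c: True, e: True, y: False}
  {y: True, c: False, e: False}


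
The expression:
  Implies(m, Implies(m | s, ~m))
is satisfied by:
  {m: False}


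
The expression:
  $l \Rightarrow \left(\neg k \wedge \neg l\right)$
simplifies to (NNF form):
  $\neg l$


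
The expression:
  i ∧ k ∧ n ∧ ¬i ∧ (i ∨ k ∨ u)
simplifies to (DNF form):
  False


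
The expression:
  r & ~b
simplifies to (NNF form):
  r & ~b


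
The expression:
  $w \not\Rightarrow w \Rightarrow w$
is always true.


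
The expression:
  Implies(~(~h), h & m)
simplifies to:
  m | ~h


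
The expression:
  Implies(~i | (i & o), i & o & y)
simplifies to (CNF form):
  i & (y | ~o)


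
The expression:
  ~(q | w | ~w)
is never true.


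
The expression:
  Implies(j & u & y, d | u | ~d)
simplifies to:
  True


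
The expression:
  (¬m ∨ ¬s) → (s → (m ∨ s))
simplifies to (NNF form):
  True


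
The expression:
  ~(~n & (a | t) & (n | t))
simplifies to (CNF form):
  n | ~t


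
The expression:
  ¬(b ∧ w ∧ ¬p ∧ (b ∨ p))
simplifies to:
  p ∨ ¬b ∨ ¬w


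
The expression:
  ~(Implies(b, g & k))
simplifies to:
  b & (~g | ~k)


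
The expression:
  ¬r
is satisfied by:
  {r: False}


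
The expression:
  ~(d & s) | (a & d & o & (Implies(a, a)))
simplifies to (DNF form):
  ~d | ~s | (a & o)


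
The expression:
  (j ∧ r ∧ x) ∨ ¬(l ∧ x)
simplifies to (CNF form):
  (j ∨ ¬l ∨ ¬x) ∧ (r ∨ ¬l ∨ ¬x)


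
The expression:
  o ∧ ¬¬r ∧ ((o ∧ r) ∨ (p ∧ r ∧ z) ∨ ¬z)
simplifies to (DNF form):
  o ∧ r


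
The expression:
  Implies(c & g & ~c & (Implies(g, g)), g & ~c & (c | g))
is always true.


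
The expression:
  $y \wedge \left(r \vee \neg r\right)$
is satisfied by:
  {y: True}


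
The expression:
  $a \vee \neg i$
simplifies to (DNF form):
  $a \vee \neg i$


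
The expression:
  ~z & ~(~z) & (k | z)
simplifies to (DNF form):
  False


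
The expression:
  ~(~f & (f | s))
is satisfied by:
  {f: True, s: False}
  {s: False, f: False}
  {s: True, f: True}


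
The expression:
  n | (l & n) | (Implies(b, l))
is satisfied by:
  {n: True, l: True, b: False}
  {n: True, l: False, b: False}
  {l: True, n: False, b: False}
  {n: False, l: False, b: False}
  {n: True, b: True, l: True}
  {n: True, b: True, l: False}
  {b: True, l: True, n: False}


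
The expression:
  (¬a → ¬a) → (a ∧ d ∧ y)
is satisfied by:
  {a: True, d: True, y: True}


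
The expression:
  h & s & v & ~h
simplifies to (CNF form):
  False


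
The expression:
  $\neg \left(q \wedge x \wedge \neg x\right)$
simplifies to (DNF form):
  $\text{True}$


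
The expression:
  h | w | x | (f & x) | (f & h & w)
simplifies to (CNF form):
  h | w | x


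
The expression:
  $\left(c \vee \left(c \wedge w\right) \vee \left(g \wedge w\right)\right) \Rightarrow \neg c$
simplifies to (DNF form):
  $\neg c$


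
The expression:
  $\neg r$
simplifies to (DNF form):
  $\neg r$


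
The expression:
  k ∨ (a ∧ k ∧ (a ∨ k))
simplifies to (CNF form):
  k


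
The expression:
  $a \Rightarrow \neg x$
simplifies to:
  $\neg a \vee \neg x$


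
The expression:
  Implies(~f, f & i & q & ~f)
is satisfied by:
  {f: True}


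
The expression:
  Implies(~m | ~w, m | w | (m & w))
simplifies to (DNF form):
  m | w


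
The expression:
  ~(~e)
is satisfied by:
  {e: True}


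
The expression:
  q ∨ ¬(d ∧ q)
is always true.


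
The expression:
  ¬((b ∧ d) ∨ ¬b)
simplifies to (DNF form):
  b ∧ ¬d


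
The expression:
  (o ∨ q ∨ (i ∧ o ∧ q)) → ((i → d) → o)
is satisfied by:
  {i: True, o: True, d: False, q: False}
  {o: True, d: False, q: False, i: False}
  {i: True, o: True, d: True, q: False}
  {o: True, d: True, q: False, i: False}
  {i: True, d: False, q: False, o: False}
  {i: False, d: False, q: False, o: False}
  {i: True, d: True, q: False, o: False}
  {d: True, i: False, q: False, o: False}
  {i: True, q: True, o: True, d: False}
  {q: True, o: True, i: False, d: False}
  {i: True, q: True, o: True, d: True}
  {q: True, o: True, d: True, i: False}
  {q: True, i: True, o: False, d: False}


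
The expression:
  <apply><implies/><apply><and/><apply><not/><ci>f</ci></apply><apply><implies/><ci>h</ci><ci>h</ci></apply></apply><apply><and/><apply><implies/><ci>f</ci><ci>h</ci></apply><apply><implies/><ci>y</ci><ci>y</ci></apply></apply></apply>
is always true.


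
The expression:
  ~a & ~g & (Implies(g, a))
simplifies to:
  ~a & ~g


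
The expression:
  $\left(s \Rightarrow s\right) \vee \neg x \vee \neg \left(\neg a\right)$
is always true.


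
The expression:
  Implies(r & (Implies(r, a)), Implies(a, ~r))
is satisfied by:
  {a: False, r: False}
  {r: True, a: False}
  {a: True, r: False}


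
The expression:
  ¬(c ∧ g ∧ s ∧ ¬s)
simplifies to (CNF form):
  True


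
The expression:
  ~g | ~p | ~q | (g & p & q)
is always true.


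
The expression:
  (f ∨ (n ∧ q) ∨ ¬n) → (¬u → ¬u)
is always true.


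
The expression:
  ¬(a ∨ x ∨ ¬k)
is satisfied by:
  {k: True, x: False, a: False}


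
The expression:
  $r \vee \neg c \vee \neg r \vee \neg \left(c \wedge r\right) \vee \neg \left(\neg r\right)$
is always true.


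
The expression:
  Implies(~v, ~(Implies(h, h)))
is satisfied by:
  {v: True}


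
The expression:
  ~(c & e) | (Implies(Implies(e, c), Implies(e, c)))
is always true.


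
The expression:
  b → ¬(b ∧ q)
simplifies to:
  ¬b ∨ ¬q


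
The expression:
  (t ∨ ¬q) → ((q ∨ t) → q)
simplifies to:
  q ∨ ¬t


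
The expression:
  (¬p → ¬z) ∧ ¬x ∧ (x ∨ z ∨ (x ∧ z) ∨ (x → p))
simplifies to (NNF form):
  ¬x ∧ (p ∨ ¬z)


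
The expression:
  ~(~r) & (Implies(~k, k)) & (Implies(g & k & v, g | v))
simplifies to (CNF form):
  k & r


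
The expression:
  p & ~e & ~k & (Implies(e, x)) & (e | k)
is never true.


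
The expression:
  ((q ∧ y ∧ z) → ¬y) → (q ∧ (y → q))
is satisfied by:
  {q: True}


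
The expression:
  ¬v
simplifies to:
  ¬v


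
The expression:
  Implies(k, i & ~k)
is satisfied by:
  {k: False}


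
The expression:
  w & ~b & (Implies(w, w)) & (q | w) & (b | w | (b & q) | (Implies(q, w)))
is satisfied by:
  {w: True, b: False}


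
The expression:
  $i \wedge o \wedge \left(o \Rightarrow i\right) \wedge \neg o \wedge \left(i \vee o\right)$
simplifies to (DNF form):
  $\text{False}$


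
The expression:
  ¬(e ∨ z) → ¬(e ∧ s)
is always true.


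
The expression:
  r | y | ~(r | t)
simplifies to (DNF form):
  r | y | ~t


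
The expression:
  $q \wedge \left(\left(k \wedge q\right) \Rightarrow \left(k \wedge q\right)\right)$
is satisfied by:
  {q: True}


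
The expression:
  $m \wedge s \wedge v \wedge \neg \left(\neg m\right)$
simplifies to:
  $m \wedge s \wedge v$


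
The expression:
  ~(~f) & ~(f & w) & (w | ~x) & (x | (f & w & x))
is never true.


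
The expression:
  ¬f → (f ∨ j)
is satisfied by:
  {f: True, j: True}
  {f: True, j: False}
  {j: True, f: False}


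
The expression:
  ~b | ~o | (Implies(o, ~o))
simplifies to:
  ~b | ~o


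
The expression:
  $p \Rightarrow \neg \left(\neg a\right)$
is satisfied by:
  {a: True, p: False}
  {p: False, a: False}
  {p: True, a: True}


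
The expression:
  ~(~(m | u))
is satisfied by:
  {m: True, u: True}
  {m: True, u: False}
  {u: True, m: False}


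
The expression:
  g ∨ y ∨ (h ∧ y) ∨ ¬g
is always true.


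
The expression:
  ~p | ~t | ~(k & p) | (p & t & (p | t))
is always true.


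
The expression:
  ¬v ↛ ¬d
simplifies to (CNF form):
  d ∧ ¬v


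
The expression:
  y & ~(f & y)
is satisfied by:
  {y: True, f: False}


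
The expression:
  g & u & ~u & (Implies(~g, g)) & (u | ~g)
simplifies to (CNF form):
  False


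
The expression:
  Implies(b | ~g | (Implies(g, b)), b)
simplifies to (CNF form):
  b | g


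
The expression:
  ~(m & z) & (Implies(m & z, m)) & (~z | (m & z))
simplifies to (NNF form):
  ~z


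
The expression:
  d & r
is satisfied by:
  {r: True, d: True}


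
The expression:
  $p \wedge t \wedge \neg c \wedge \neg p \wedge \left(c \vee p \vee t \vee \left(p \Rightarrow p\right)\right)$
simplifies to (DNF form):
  $\text{False}$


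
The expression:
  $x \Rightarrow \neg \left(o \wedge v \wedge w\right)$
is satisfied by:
  {w: False, v: False, o: False, x: False}
  {x: True, w: False, v: False, o: False}
  {o: True, w: False, v: False, x: False}
  {x: True, o: True, w: False, v: False}
  {v: True, x: False, w: False, o: False}
  {x: True, v: True, w: False, o: False}
  {o: True, v: True, x: False, w: False}
  {x: True, o: True, v: True, w: False}
  {w: True, o: False, v: False, x: False}
  {x: True, w: True, o: False, v: False}
  {o: True, w: True, x: False, v: False}
  {x: True, o: True, w: True, v: False}
  {v: True, w: True, o: False, x: False}
  {x: True, v: True, w: True, o: False}
  {o: True, v: True, w: True, x: False}


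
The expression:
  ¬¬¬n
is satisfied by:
  {n: False}


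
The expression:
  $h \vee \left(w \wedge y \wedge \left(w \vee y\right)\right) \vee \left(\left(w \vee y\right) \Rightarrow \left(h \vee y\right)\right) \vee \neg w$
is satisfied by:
  {y: True, h: True, w: False}
  {y: True, w: False, h: False}
  {h: True, w: False, y: False}
  {h: False, w: False, y: False}
  {y: True, h: True, w: True}
  {y: True, w: True, h: False}
  {h: True, w: True, y: False}


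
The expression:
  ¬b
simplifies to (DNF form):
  ¬b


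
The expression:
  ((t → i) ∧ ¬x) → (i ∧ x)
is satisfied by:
  {x: True, t: True, i: False}
  {x: True, i: False, t: False}
  {x: True, t: True, i: True}
  {x: True, i: True, t: False}
  {t: True, i: False, x: False}


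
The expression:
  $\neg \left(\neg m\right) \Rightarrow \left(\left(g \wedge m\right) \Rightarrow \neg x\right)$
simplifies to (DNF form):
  $\neg g \vee \neg m \vee \neg x$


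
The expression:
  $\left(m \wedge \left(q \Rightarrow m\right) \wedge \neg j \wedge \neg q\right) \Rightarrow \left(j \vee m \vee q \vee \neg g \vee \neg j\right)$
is always true.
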